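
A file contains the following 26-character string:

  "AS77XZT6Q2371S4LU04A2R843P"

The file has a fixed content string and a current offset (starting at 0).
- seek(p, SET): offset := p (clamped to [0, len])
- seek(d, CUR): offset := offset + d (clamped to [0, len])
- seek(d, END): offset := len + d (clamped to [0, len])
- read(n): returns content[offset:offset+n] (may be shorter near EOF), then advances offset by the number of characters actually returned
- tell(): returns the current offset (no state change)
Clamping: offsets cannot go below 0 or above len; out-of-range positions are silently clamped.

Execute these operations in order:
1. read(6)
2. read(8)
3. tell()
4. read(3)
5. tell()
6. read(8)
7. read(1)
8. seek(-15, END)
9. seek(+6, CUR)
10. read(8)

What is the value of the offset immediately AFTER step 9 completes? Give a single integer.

Answer: 17

Derivation:
After 1 (read(6)): returned 'AS77XZ', offset=6
After 2 (read(8)): returned 'T6Q2371S', offset=14
After 3 (tell()): offset=14
After 4 (read(3)): returned '4LU', offset=17
After 5 (tell()): offset=17
After 6 (read(8)): returned '04A2R843', offset=25
After 7 (read(1)): returned 'P', offset=26
After 8 (seek(-15, END)): offset=11
After 9 (seek(+6, CUR)): offset=17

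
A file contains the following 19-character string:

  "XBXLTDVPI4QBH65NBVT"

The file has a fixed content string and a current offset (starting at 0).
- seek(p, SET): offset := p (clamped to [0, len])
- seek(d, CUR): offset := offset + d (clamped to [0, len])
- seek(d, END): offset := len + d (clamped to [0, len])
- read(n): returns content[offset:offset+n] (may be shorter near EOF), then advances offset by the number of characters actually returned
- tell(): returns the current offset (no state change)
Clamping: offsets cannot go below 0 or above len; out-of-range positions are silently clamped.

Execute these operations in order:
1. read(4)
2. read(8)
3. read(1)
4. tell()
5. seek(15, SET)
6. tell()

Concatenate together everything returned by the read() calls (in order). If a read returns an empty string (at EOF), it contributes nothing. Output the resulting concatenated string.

Answer: XBXLTDVPI4QBH

Derivation:
After 1 (read(4)): returned 'XBXL', offset=4
After 2 (read(8)): returned 'TDVPI4QB', offset=12
After 3 (read(1)): returned 'H', offset=13
After 4 (tell()): offset=13
After 5 (seek(15, SET)): offset=15
After 6 (tell()): offset=15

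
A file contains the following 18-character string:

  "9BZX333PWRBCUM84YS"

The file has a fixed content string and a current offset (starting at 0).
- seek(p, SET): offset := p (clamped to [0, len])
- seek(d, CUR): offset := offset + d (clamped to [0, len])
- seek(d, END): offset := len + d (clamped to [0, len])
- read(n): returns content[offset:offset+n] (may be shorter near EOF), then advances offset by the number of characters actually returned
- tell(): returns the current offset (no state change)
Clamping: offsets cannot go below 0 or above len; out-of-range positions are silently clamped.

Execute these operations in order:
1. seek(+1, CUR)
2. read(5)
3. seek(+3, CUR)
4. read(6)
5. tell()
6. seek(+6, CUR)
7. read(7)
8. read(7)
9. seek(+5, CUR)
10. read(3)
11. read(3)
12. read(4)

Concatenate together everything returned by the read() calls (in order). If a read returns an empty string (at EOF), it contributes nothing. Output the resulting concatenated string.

Answer: BZX33RBCUM8

Derivation:
After 1 (seek(+1, CUR)): offset=1
After 2 (read(5)): returned 'BZX33', offset=6
After 3 (seek(+3, CUR)): offset=9
After 4 (read(6)): returned 'RBCUM8', offset=15
After 5 (tell()): offset=15
After 6 (seek(+6, CUR)): offset=18
After 7 (read(7)): returned '', offset=18
After 8 (read(7)): returned '', offset=18
After 9 (seek(+5, CUR)): offset=18
After 10 (read(3)): returned '', offset=18
After 11 (read(3)): returned '', offset=18
After 12 (read(4)): returned '', offset=18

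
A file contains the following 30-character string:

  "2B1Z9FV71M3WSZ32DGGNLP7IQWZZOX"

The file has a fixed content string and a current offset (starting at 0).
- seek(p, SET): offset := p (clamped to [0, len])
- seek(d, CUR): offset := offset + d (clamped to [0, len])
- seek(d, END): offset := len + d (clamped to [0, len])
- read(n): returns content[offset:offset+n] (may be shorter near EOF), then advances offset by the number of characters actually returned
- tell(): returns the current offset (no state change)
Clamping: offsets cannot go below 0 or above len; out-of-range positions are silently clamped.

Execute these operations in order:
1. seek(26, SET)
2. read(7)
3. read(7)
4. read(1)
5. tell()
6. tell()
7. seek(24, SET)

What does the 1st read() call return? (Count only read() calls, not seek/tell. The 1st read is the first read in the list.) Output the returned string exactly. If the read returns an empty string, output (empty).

Answer: ZZOX

Derivation:
After 1 (seek(26, SET)): offset=26
After 2 (read(7)): returned 'ZZOX', offset=30
After 3 (read(7)): returned '', offset=30
After 4 (read(1)): returned '', offset=30
After 5 (tell()): offset=30
After 6 (tell()): offset=30
After 7 (seek(24, SET)): offset=24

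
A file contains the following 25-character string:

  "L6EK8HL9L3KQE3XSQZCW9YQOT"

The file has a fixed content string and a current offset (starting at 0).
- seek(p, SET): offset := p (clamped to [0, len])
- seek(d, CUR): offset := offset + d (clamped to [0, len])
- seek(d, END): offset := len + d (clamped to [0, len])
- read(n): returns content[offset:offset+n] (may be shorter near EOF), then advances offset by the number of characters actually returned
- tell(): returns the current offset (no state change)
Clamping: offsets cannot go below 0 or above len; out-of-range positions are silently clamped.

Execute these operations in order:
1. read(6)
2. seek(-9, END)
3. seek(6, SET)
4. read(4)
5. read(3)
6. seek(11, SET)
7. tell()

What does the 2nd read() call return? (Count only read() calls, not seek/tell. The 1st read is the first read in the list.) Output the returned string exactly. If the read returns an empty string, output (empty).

After 1 (read(6)): returned 'L6EK8H', offset=6
After 2 (seek(-9, END)): offset=16
After 3 (seek(6, SET)): offset=6
After 4 (read(4)): returned 'L9L3', offset=10
After 5 (read(3)): returned 'KQE', offset=13
After 6 (seek(11, SET)): offset=11
After 7 (tell()): offset=11

Answer: L9L3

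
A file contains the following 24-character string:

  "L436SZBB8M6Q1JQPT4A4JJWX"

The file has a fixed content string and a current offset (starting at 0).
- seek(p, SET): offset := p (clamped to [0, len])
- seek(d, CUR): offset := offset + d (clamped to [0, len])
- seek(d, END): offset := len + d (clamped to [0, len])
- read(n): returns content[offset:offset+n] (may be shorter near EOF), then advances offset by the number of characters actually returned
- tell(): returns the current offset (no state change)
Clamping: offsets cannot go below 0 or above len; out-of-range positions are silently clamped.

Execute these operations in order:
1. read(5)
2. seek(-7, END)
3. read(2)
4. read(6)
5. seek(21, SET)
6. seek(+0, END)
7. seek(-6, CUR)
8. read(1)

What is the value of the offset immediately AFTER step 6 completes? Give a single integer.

After 1 (read(5)): returned 'L436S', offset=5
After 2 (seek(-7, END)): offset=17
After 3 (read(2)): returned '4A', offset=19
After 4 (read(6)): returned '4JJWX', offset=24
After 5 (seek(21, SET)): offset=21
After 6 (seek(+0, END)): offset=24

Answer: 24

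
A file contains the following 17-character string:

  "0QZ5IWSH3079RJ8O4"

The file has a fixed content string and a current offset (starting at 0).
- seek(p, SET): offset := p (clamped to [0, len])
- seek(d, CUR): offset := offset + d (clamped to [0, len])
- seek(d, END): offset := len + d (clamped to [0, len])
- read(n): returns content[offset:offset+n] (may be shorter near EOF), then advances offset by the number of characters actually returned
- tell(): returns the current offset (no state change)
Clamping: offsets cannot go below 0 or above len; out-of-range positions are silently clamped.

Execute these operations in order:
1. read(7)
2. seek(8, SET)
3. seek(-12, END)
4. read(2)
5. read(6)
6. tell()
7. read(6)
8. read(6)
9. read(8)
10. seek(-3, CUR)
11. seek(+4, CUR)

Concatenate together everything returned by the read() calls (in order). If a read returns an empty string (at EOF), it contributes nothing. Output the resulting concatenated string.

Answer: 0QZ5IWSWSH3079RJ8O4

Derivation:
After 1 (read(7)): returned '0QZ5IWS', offset=7
After 2 (seek(8, SET)): offset=8
After 3 (seek(-12, END)): offset=5
After 4 (read(2)): returned 'WS', offset=7
After 5 (read(6)): returned 'H3079R', offset=13
After 6 (tell()): offset=13
After 7 (read(6)): returned 'J8O4', offset=17
After 8 (read(6)): returned '', offset=17
After 9 (read(8)): returned '', offset=17
After 10 (seek(-3, CUR)): offset=14
After 11 (seek(+4, CUR)): offset=17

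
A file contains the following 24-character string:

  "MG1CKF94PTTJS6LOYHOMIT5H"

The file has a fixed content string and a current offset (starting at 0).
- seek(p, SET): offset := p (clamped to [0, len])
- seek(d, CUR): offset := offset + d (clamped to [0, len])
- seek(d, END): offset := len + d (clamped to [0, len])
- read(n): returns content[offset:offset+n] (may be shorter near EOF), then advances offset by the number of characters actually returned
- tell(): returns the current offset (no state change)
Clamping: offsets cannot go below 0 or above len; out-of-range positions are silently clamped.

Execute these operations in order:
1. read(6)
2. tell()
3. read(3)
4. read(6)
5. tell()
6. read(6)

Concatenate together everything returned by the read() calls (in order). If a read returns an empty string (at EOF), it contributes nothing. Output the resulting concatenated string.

Answer: MG1CKF94PTTJS6LOYHOMI

Derivation:
After 1 (read(6)): returned 'MG1CKF', offset=6
After 2 (tell()): offset=6
After 3 (read(3)): returned '94P', offset=9
After 4 (read(6)): returned 'TTJS6L', offset=15
After 5 (tell()): offset=15
After 6 (read(6)): returned 'OYHOMI', offset=21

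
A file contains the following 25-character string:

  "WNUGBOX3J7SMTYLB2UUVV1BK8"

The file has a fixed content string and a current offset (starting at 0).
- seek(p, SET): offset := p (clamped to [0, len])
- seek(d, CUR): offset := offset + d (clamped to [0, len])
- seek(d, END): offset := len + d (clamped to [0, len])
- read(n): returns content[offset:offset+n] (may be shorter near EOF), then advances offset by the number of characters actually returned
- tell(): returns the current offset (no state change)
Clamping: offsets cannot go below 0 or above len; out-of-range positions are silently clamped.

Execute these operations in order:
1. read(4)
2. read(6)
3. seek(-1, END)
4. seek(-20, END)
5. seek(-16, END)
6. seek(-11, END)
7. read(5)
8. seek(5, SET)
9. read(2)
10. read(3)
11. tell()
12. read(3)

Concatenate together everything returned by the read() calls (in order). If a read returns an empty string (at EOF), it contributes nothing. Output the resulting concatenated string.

Answer: WNUGBOX3J7LB2UUOX3J7SMT

Derivation:
After 1 (read(4)): returned 'WNUG', offset=4
After 2 (read(6)): returned 'BOX3J7', offset=10
After 3 (seek(-1, END)): offset=24
After 4 (seek(-20, END)): offset=5
After 5 (seek(-16, END)): offset=9
After 6 (seek(-11, END)): offset=14
After 7 (read(5)): returned 'LB2UU', offset=19
After 8 (seek(5, SET)): offset=5
After 9 (read(2)): returned 'OX', offset=7
After 10 (read(3)): returned '3J7', offset=10
After 11 (tell()): offset=10
After 12 (read(3)): returned 'SMT', offset=13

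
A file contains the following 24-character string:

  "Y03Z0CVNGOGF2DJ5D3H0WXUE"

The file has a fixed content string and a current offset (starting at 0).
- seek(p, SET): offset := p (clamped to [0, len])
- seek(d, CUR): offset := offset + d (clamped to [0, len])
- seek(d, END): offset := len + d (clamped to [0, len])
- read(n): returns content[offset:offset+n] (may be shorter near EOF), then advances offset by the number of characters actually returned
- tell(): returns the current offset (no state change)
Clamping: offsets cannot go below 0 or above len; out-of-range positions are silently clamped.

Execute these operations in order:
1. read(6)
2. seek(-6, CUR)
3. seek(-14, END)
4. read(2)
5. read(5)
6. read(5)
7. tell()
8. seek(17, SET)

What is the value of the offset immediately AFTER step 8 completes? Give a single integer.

After 1 (read(6)): returned 'Y03Z0C', offset=6
After 2 (seek(-6, CUR)): offset=0
After 3 (seek(-14, END)): offset=10
After 4 (read(2)): returned 'GF', offset=12
After 5 (read(5)): returned '2DJ5D', offset=17
After 6 (read(5)): returned '3H0WX', offset=22
After 7 (tell()): offset=22
After 8 (seek(17, SET)): offset=17

Answer: 17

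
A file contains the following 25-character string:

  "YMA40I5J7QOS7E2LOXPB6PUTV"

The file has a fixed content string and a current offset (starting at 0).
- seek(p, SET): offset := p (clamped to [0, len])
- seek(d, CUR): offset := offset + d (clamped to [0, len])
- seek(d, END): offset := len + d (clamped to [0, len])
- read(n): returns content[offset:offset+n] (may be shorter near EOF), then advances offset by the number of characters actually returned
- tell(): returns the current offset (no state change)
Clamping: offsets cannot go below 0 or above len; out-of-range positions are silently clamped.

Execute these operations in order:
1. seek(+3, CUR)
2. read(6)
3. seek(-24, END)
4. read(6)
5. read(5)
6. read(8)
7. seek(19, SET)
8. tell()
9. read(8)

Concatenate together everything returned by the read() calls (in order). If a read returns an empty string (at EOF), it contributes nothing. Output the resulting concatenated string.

Answer: 40I5J7MA40I5J7QOS7E2LOXPBB6PUTV

Derivation:
After 1 (seek(+3, CUR)): offset=3
After 2 (read(6)): returned '40I5J7', offset=9
After 3 (seek(-24, END)): offset=1
After 4 (read(6)): returned 'MA40I5', offset=7
After 5 (read(5)): returned 'J7QOS', offset=12
After 6 (read(8)): returned '7E2LOXPB', offset=20
After 7 (seek(19, SET)): offset=19
After 8 (tell()): offset=19
After 9 (read(8)): returned 'B6PUTV', offset=25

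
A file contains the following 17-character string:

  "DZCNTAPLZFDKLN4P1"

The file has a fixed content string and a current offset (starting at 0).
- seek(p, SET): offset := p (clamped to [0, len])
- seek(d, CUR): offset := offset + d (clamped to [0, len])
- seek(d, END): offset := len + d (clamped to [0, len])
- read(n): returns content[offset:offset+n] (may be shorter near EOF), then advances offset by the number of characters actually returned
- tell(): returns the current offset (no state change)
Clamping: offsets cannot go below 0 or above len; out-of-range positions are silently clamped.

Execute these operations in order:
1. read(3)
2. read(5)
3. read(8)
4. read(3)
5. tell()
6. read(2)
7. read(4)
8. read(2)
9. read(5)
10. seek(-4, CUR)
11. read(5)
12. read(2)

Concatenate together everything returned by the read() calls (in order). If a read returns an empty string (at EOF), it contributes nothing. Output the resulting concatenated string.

After 1 (read(3)): returned 'DZC', offset=3
After 2 (read(5)): returned 'NTAPL', offset=8
After 3 (read(8)): returned 'ZFDKLN4P', offset=16
After 4 (read(3)): returned '1', offset=17
After 5 (tell()): offset=17
After 6 (read(2)): returned '', offset=17
After 7 (read(4)): returned '', offset=17
After 8 (read(2)): returned '', offset=17
After 9 (read(5)): returned '', offset=17
After 10 (seek(-4, CUR)): offset=13
After 11 (read(5)): returned 'N4P1', offset=17
After 12 (read(2)): returned '', offset=17

Answer: DZCNTAPLZFDKLN4P1N4P1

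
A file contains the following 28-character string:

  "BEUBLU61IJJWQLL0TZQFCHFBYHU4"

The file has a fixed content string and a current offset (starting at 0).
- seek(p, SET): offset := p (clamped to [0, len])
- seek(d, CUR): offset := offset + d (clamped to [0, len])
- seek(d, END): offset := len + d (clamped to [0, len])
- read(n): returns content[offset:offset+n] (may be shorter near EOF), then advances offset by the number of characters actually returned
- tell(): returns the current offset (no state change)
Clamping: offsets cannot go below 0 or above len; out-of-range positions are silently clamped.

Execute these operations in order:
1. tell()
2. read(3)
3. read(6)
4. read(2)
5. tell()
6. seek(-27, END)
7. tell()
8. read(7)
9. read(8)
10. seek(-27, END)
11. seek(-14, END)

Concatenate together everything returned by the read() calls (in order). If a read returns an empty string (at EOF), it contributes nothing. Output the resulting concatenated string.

Answer: BEUBLU61IJJEUBLU61IJJWQLL0

Derivation:
After 1 (tell()): offset=0
After 2 (read(3)): returned 'BEU', offset=3
After 3 (read(6)): returned 'BLU61I', offset=9
After 4 (read(2)): returned 'JJ', offset=11
After 5 (tell()): offset=11
After 6 (seek(-27, END)): offset=1
After 7 (tell()): offset=1
After 8 (read(7)): returned 'EUBLU61', offset=8
After 9 (read(8)): returned 'IJJWQLL0', offset=16
After 10 (seek(-27, END)): offset=1
After 11 (seek(-14, END)): offset=14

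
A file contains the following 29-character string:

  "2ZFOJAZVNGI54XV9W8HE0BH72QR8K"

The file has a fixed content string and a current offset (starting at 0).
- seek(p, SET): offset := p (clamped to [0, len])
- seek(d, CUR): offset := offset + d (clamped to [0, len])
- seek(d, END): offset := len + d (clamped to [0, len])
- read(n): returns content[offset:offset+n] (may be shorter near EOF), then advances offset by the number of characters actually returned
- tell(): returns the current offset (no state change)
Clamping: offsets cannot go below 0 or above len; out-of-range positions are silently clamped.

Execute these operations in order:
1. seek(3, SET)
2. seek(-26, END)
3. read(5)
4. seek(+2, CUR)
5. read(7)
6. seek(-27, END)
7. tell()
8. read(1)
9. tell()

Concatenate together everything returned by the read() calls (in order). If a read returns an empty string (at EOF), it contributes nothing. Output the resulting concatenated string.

Answer: OJAZVI54XV9WF

Derivation:
After 1 (seek(3, SET)): offset=3
After 2 (seek(-26, END)): offset=3
After 3 (read(5)): returned 'OJAZV', offset=8
After 4 (seek(+2, CUR)): offset=10
After 5 (read(7)): returned 'I54XV9W', offset=17
After 6 (seek(-27, END)): offset=2
After 7 (tell()): offset=2
After 8 (read(1)): returned 'F', offset=3
After 9 (tell()): offset=3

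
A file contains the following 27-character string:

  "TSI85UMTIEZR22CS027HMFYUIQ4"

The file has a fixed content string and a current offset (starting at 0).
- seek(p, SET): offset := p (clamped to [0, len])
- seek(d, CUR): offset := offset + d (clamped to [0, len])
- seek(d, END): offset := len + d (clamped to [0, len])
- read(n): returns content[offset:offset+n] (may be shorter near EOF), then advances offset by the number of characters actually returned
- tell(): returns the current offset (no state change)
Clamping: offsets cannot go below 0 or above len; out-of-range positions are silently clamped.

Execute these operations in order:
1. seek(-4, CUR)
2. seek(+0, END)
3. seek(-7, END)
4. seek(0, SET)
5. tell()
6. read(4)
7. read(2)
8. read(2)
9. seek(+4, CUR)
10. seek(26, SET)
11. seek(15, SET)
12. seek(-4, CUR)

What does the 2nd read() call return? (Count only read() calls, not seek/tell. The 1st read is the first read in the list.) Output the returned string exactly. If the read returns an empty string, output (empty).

Answer: 5U

Derivation:
After 1 (seek(-4, CUR)): offset=0
After 2 (seek(+0, END)): offset=27
After 3 (seek(-7, END)): offset=20
After 4 (seek(0, SET)): offset=0
After 5 (tell()): offset=0
After 6 (read(4)): returned 'TSI8', offset=4
After 7 (read(2)): returned '5U', offset=6
After 8 (read(2)): returned 'MT', offset=8
After 9 (seek(+4, CUR)): offset=12
After 10 (seek(26, SET)): offset=26
After 11 (seek(15, SET)): offset=15
After 12 (seek(-4, CUR)): offset=11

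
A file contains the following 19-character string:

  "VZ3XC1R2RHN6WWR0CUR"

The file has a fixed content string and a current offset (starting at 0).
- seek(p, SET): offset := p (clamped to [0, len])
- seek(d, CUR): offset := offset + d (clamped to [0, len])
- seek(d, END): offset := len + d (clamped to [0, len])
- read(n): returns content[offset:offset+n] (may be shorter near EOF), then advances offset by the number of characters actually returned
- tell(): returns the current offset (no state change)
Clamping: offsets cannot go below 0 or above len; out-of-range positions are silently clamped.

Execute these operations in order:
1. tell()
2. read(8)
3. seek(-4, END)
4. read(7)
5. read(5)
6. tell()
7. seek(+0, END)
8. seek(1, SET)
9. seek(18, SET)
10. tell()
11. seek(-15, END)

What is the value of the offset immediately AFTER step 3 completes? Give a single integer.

After 1 (tell()): offset=0
After 2 (read(8)): returned 'VZ3XC1R2', offset=8
After 3 (seek(-4, END)): offset=15

Answer: 15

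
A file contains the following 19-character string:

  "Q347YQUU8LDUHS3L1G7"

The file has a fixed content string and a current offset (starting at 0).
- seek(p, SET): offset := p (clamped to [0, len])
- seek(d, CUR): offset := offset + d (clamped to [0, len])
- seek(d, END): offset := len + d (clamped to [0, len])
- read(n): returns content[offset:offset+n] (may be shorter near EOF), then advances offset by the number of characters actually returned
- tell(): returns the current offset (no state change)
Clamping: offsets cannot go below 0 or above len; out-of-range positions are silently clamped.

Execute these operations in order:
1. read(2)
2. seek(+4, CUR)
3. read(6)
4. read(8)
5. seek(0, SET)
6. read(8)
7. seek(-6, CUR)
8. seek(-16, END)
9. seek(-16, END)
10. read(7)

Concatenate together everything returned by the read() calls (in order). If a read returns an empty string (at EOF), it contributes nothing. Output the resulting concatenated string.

Answer: Q3UU8LDUHS3L1G7Q347YQUU7YQUU8L

Derivation:
After 1 (read(2)): returned 'Q3', offset=2
After 2 (seek(+4, CUR)): offset=6
After 3 (read(6)): returned 'UU8LDU', offset=12
After 4 (read(8)): returned 'HS3L1G7', offset=19
After 5 (seek(0, SET)): offset=0
After 6 (read(8)): returned 'Q347YQUU', offset=8
After 7 (seek(-6, CUR)): offset=2
After 8 (seek(-16, END)): offset=3
After 9 (seek(-16, END)): offset=3
After 10 (read(7)): returned '7YQUU8L', offset=10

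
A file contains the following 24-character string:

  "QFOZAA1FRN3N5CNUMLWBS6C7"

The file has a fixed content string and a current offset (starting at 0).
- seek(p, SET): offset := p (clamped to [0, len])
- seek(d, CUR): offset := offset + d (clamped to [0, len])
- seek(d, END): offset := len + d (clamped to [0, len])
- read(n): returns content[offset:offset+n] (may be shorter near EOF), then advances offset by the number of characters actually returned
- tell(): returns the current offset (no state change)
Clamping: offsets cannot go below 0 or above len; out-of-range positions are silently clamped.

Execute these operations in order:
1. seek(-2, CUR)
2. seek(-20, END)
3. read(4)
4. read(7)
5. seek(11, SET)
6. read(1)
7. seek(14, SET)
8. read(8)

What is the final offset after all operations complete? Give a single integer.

After 1 (seek(-2, CUR)): offset=0
After 2 (seek(-20, END)): offset=4
After 3 (read(4)): returned 'AA1F', offset=8
After 4 (read(7)): returned 'RN3N5CN', offset=15
After 5 (seek(11, SET)): offset=11
After 6 (read(1)): returned 'N', offset=12
After 7 (seek(14, SET)): offset=14
After 8 (read(8)): returned 'NUMLWBS6', offset=22

Answer: 22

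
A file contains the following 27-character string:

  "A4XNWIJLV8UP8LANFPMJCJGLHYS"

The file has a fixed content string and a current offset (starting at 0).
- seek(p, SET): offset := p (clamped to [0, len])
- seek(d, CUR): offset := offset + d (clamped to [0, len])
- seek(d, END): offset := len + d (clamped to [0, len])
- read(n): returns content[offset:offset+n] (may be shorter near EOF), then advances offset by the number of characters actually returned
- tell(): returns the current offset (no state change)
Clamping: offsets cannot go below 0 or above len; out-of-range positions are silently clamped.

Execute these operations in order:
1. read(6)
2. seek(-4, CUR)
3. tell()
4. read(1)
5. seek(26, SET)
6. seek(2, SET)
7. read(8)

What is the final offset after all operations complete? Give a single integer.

Answer: 10

Derivation:
After 1 (read(6)): returned 'A4XNWI', offset=6
After 2 (seek(-4, CUR)): offset=2
After 3 (tell()): offset=2
After 4 (read(1)): returned 'X', offset=3
After 5 (seek(26, SET)): offset=26
After 6 (seek(2, SET)): offset=2
After 7 (read(8)): returned 'XNWIJLV8', offset=10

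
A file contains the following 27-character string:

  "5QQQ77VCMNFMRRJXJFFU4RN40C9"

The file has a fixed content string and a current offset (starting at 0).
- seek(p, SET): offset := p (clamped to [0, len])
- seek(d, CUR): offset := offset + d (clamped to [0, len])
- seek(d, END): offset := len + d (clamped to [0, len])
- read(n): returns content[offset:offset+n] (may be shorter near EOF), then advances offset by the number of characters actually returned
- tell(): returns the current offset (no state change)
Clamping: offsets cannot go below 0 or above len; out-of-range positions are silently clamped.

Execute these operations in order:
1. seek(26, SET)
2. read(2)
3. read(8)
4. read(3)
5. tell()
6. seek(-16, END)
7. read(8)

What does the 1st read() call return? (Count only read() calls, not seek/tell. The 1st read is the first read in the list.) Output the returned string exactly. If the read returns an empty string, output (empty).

Answer: 9

Derivation:
After 1 (seek(26, SET)): offset=26
After 2 (read(2)): returned '9', offset=27
After 3 (read(8)): returned '', offset=27
After 4 (read(3)): returned '', offset=27
After 5 (tell()): offset=27
After 6 (seek(-16, END)): offset=11
After 7 (read(8)): returned 'MRRJXJFF', offset=19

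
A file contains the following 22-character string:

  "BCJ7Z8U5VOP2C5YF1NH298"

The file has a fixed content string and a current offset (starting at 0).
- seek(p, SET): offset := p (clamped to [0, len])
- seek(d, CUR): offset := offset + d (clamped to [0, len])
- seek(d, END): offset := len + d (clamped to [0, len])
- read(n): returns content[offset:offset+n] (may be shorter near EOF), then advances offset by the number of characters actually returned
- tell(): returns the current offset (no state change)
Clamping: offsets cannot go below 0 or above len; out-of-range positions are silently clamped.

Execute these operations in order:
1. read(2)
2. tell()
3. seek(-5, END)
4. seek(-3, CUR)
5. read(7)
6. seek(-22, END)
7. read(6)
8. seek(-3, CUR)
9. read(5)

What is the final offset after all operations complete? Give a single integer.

Answer: 8

Derivation:
After 1 (read(2)): returned 'BC', offset=2
After 2 (tell()): offset=2
After 3 (seek(-5, END)): offset=17
After 4 (seek(-3, CUR)): offset=14
After 5 (read(7)): returned 'YF1NH29', offset=21
After 6 (seek(-22, END)): offset=0
After 7 (read(6)): returned 'BCJ7Z8', offset=6
After 8 (seek(-3, CUR)): offset=3
After 9 (read(5)): returned '7Z8U5', offset=8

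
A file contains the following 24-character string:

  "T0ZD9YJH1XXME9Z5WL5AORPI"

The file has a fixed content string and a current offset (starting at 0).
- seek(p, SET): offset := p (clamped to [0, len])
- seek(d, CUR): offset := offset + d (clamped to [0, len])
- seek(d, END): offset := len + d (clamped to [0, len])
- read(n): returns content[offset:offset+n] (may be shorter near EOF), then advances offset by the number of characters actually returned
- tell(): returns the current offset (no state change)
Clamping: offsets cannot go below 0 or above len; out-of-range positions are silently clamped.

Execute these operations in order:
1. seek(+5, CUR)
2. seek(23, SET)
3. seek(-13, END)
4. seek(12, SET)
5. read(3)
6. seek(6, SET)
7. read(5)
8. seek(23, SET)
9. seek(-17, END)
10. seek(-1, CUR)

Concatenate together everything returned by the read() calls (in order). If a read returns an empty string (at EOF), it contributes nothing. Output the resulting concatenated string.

Answer: E9ZJH1XX

Derivation:
After 1 (seek(+5, CUR)): offset=5
After 2 (seek(23, SET)): offset=23
After 3 (seek(-13, END)): offset=11
After 4 (seek(12, SET)): offset=12
After 5 (read(3)): returned 'E9Z', offset=15
After 6 (seek(6, SET)): offset=6
After 7 (read(5)): returned 'JH1XX', offset=11
After 8 (seek(23, SET)): offset=23
After 9 (seek(-17, END)): offset=7
After 10 (seek(-1, CUR)): offset=6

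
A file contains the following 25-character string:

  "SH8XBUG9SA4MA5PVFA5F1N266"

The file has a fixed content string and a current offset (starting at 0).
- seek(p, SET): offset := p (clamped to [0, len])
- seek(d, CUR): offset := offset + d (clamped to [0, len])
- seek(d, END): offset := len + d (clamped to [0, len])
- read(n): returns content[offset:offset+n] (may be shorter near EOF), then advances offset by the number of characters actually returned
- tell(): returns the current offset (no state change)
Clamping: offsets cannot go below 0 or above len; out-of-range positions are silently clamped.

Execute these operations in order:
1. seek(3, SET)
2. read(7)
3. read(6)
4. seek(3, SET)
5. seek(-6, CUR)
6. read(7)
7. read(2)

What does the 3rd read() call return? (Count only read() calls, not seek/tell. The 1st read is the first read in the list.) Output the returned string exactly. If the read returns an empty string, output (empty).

After 1 (seek(3, SET)): offset=3
After 2 (read(7)): returned 'XBUG9SA', offset=10
After 3 (read(6)): returned '4MA5PV', offset=16
After 4 (seek(3, SET)): offset=3
After 5 (seek(-6, CUR)): offset=0
After 6 (read(7)): returned 'SH8XBUG', offset=7
After 7 (read(2)): returned '9S', offset=9

Answer: SH8XBUG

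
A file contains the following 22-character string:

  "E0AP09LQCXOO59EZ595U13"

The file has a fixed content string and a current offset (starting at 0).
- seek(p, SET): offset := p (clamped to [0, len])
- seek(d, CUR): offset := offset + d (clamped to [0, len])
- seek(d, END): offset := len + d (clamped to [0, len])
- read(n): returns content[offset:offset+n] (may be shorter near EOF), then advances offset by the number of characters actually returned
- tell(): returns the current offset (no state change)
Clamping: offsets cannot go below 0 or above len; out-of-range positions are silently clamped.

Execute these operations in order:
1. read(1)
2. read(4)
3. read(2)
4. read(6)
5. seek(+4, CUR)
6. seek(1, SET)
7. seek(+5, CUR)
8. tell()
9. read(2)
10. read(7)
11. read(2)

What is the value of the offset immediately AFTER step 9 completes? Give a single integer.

Answer: 8

Derivation:
After 1 (read(1)): returned 'E', offset=1
After 2 (read(4)): returned '0AP0', offset=5
After 3 (read(2)): returned '9L', offset=7
After 4 (read(6)): returned 'QCXOO5', offset=13
After 5 (seek(+4, CUR)): offset=17
After 6 (seek(1, SET)): offset=1
After 7 (seek(+5, CUR)): offset=6
After 8 (tell()): offset=6
After 9 (read(2)): returned 'LQ', offset=8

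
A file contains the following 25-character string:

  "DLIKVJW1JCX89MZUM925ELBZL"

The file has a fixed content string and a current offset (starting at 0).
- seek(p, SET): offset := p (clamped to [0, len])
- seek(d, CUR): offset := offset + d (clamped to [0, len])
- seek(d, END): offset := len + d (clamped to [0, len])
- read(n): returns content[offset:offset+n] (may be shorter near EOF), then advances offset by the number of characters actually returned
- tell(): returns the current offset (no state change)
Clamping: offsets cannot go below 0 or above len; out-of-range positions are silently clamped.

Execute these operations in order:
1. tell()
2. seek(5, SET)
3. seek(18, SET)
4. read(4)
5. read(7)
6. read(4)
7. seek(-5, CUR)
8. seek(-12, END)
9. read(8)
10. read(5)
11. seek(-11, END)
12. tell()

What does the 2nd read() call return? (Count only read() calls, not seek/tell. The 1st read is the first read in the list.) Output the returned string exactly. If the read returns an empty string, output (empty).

Answer: BZL

Derivation:
After 1 (tell()): offset=0
After 2 (seek(5, SET)): offset=5
After 3 (seek(18, SET)): offset=18
After 4 (read(4)): returned '25EL', offset=22
After 5 (read(7)): returned 'BZL', offset=25
After 6 (read(4)): returned '', offset=25
After 7 (seek(-5, CUR)): offset=20
After 8 (seek(-12, END)): offset=13
After 9 (read(8)): returned 'MZUM925E', offset=21
After 10 (read(5)): returned 'LBZL', offset=25
After 11 (seek(-11, END)): offset=14
After 12 (tell()): offset=14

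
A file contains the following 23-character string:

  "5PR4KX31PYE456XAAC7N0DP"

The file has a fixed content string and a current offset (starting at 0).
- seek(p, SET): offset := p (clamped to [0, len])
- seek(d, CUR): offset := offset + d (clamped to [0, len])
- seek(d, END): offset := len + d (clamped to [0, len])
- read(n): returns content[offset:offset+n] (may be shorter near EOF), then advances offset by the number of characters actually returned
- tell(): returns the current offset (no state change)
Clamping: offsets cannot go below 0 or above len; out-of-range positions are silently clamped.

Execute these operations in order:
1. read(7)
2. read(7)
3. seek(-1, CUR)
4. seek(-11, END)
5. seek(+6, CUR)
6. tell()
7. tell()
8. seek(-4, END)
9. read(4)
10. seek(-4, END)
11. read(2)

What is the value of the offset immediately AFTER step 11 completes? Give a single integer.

After 1 (read(7)): returned '5PR4KX3', offset=7
After 2 (read(7)): returned '1PYE456', offset=14
After 3 (seek(-1, CUR)): offset=13
After 4 (seek(-11, END)): offset=12
After 5 (seek(+6, CUR)): offset=18
After 6 (tell()): offset=18
After 7 (tell()): offset=18
After 8 (seek(-4, END)): offset=19
After 9 (read(4)): returned 'N0DP', offset=23
After 10 (seek(-4, END)): offset=19
After 11 (read(2)): returned 'N0', offset=21

Answer: 21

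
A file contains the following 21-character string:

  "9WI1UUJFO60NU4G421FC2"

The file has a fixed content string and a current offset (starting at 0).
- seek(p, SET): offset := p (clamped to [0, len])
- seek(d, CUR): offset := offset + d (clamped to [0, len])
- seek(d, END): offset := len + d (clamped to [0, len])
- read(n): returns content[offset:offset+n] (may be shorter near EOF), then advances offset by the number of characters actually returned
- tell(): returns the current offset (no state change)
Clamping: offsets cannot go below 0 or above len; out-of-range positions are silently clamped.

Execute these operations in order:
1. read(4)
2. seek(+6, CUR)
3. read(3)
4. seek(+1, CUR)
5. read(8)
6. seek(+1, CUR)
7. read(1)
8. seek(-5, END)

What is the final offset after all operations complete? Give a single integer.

After 1 (read(4)): returned '9WI1', offset=4
After 2 (seek(+6, CUR)): offset=10
After 3 (read(3)): returned '0NU', offset=13
After 4 (seek(+1, CUR)): offset=14
After 5 (read(8)): returned 'G421FC2', offset=21
After 6 (seek(+1, CUR)): offset=21
After 7 (read(1)): returned '', offset=21
After 8 (seek(-5, END)): offset=16

Answer: 16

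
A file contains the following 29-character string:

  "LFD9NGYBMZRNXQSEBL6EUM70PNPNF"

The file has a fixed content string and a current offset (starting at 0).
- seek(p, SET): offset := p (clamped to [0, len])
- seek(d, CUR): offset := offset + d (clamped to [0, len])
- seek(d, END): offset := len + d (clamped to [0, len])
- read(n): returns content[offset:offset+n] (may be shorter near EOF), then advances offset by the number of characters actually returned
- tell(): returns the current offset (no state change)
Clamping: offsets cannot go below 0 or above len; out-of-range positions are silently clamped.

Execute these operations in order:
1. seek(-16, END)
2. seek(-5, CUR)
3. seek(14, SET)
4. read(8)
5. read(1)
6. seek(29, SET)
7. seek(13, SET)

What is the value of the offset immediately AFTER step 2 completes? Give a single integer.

After 1 (seek(-16, END)): offset=13
After 2 (seek(-5, CUR)): offset=8

Answer: 8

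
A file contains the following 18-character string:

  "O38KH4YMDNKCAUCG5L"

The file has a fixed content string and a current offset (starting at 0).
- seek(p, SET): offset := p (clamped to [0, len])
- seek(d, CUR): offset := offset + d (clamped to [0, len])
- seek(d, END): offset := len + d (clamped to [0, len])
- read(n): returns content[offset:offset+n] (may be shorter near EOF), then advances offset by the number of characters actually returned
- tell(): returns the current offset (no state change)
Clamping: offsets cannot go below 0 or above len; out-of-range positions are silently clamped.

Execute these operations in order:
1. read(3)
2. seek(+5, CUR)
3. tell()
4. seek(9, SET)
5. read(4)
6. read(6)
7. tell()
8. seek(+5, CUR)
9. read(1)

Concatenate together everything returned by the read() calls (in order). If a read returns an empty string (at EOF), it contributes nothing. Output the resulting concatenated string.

Answer: O38NKCAUCG5L

Derivation:
After 1 (read(3)): returned 'O38', offset=3
After 2 (seek(+5, CUR)): offset=8
After 3 (tell()): offset=8
After 4 (seek(9, SET)): offset=9
After 5 (read(4)): returned 'NKCA', offset=13
After 6 (read(6)): returned 'UCG5L', offset=18
After 7 (tell()): offset=18
After 8 (seek(+5, CUR)): offset=18
After 9 (read(1)): returned '', offset=18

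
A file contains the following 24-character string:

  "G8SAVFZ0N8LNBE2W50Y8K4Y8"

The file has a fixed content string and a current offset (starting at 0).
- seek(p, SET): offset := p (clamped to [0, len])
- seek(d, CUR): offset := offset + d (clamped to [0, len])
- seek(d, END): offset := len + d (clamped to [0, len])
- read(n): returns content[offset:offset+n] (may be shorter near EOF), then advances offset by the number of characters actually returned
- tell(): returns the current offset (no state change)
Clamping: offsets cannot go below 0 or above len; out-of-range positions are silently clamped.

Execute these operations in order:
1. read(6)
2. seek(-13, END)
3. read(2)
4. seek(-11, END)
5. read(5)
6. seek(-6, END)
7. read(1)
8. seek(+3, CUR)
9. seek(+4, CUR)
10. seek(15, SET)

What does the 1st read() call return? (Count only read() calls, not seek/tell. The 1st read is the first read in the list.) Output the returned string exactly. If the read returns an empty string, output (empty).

After 1 (read(6)): returned 'G8SAVF', offset=6
After 2 (seek(-13, END)): offset=11
After 3 (read(2)): returned 'NB', offset=13
After 4 (seek(-11, END)): offset=13
After 5 (read(5)): returned 'E2W50', offset=18
After 6 (seek(-6, END)): offset=18
After 7 (read(1)): returned 'Y', offset=19
After 8 (seek(+3, CUR)): offset=22
After 9 (seek(+4, CUR)): offset=24
After 10 (seek(15, SET)): offset=15

Answer: G8SAVF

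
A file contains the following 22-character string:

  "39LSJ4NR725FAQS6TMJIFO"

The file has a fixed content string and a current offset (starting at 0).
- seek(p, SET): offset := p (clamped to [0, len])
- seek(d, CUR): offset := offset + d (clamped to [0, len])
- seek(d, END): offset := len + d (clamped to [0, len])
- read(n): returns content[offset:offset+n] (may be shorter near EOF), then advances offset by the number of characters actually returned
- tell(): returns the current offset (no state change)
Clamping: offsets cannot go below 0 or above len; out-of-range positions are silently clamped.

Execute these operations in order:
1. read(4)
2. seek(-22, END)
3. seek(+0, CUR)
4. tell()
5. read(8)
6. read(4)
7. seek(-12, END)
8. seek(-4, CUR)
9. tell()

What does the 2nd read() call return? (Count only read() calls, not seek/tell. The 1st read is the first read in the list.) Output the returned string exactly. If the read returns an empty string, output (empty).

Answer: 39LSJ4NR

Derivation:
After 1 (read(4)): returned '39LS', offset=4
After 2 (seek(-22, END)): offset=0
After 3 (seek(+0, CUR)): offset=0
After 4 (tell()): offset=0
After 5 (read(8)): returned '39LSJ4NR', offset=8
After 6 (read(4)): returned '725F', offset=12
After 7 (seek(-12, END)): offset=10
After 8 (seek(-4, CUR)): offset=6
After 9 (tell()): offset=6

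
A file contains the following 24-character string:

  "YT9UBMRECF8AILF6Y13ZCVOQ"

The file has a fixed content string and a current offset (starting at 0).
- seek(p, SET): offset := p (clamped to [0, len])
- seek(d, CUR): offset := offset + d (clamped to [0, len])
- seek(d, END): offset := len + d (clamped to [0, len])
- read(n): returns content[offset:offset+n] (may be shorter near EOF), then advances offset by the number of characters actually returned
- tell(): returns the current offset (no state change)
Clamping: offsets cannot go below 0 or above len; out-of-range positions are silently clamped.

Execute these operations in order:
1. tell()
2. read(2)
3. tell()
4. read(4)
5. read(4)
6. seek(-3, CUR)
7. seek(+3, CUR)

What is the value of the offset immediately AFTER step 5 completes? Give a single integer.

After 1 (tell()): offset=0
After 2 (read(2)): returned 'YT', offset=2
After 3 (tell()): offset=2
After 4 (read(4)): returned '9UBM', offset=6
After 5 (read(4)): returned 'RECF', offset=10

Answer: 10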